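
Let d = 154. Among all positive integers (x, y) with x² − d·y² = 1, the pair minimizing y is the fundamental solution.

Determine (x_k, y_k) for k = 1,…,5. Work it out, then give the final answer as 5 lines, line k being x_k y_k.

√154 = [12; 2,2,3,1,2,1,3,2,2,24, …], period ℓ=10 (even) → k=9
k=0  a_k=12  p_k/q_k = 12/1
k=1  a_k=2  p_k/q_k = 25/2
k=2  a_k=2  p_k/q_k = 62/5
k=3  a_k=3  p_k/q_k = 211/17
…
k=6  a_k=1  p_k/q_k = 1030/83
k=7  a_k=3  p_k/q_k = 3847/310
k=8  a_k=2  p_k/q_k = 8724/703
k=9  a_k=2  p_k/q_k = 21295/1716
fundamental: x₁=21295, y₁=1716  (since 453477025 − 154·2944656 = 1)
n=2: (21295,1716)∘(21295,1716) = (21295·21295+154·1716·1716, 21295·1716+1716·21295) = (906954049,73084440)
n=3: (906954049,73084440)∘(21295,1716) = (21295·906954049+154·1716·73084440, 21295·73084440+1716·906954049) = (38627172925615,3112666297884)
n=4: (38627172925615,3112666297884)∘(21295,1716) = (21295·38627172925615+154·1716·3112666297884, 21295·3112666297884+1716·38627172925615) = (1645131293994988801,132568457553795120)
n=5: (1645131293994988801,132568457553795120)∘(21295,1716) = (21295·1645131293994988801+154·1716·132568457553795120, 21295·132568457553795120+1716·1645131293994988801) = (70066141772619400108975,5646090604103467862916)

21295 1716
906954049 73084440
38627172925615 3112666297884
1645131293994988801 132568457553795120
70066141772619400108975 5646090604103467862916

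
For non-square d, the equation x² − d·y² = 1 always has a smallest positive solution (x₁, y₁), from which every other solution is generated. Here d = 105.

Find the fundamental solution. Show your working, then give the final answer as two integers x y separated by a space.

√105 → a₀=10, period (4,20); ℓ=2 even so k=1
k=0  a_k=10  p_k/q_k = 10/1
k=1  a_k=4  p_k/q_k = 41/4
(x₁, y₁) = (41, 4);  41² − 105·4² = 1 ✓

41 4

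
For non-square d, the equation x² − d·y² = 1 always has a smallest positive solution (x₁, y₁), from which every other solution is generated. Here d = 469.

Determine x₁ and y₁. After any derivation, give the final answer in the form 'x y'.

137215 6336

√469 = [21; 1,1,1,10,6,10,1,1,1,42, …], period ℓ=10 (even) → k=9
i=0: a=21 ⇒ p=21, q=1
…
i=3: a=1 ⇒ p=65, q=3
…
i=6: a=10 ⇒ p=42923, q=1982
i=7: a=1 ⇒ p=47146, q=2177
i=8: a=1 ⇒ p=90069, q=4159
i=9: a=1 ⇒ p=137215, q=6336
fundamental: x₁=137215, y₁=6336  (since 18827956225 − 469·40144896 = 1)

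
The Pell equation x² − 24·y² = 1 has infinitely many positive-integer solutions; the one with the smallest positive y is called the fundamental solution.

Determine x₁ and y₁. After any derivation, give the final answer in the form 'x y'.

√24 = [4; 1,8, …], period ℓ=2 (even) → k=1
a_0=4:  p_0=4·1+0=4,  q_0=4·0+1=1
a_1=1:  p_1=1·4+1=5,  q_1=1·1+0=1
→ (5, 1).  Check: 5²=25, 24·1²=24, difference 1.

5 1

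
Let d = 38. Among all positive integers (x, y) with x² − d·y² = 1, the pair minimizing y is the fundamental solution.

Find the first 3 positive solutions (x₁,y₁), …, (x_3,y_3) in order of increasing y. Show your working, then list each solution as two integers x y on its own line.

√38 → a₀=6, period (6,12); ℓ=2 even so k=1
a_0=6:  p_0=6·1+0=6,  q_0=6·0+1=1
a_1=6:  p_1=6·6+1=37,  q_1=6·1+0=6
→ (37, 6).  Check: 37²=1369, 38·6²=1368, difference 1.
n=2: (37,6)∘(37,6) = (37·37+38·6·6, 37·6+6·37) = (2737,444)
n=3: (2737,444)∘(37,6) = (37·2737+38·6·444, 37·444+6·2737) = (202501,32850)

37 6
2737 444
202501 32850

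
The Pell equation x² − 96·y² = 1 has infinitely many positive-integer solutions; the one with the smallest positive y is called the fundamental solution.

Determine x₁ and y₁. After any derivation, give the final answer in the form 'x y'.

√96 = [9; 1,3,1,18, …], period ℓ=4 (even) → k=3
a_0=9:  p_0=9·1+0=9,  q_0=9·0+1=1
…
a_2=3:  p_2=3·10+9=39,  q_2=3·1+1=4
a_3=1:  p_3=1·39+10=49,  q_3=1·4+1=5
(x₁, y₁) = (49, 5);  49² − 96·5² = 1 ✓

49 5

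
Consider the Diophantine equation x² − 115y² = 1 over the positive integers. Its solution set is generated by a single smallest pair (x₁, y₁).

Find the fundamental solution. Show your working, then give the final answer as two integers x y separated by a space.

d=115: √d = [10; 1,2,1,1,1,1,1,2,1,20] (ℓ=10, even), read p_9/q_9
step 0: (10, 1)  from 10·(1,0) + (0,1)
…
step 4: (75, 7)  from 1·(43,4) + (32,3)
step 5: (118, 11)  from 1·(75,7) + (43,4)
step 6: (193, 18)  from 1·(118,11) + (75,7)
…
step 8: (815, 76)  from 2·(311,29) + (193,18)
step 9: (1126, 105)  from 1·(815,76) + (311,29)
(x₁, y₁) = (1126, 105);  1126² − 115·105² = 1 ✓

1126 105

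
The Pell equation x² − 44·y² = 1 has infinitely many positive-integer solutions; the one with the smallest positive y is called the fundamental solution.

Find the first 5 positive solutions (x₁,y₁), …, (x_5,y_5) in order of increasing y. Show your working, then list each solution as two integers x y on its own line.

199 30
79201 11940
31521799 4752090
12545596801 1891319880
4993116004999 752740560150

d=44: √d = [6; 1,1,1,2,1,1,1,12] (ℓ=8, even), read p_7/q_7
a_0=6:  p_0=6·1+0=6,  q_0=6·0+1=1
a_1=1:  p_1=1·6+1=7,  q_1=1·1+0=1
a_2=1:  p_2=1·7+6=13,  q_2=1·1+1=2
a_3=1:  p_3=1·13+7=20,  q_3=1·2+1=3
a_4=2:  p_4=2·20+13=53,  q_4=2·3+2=8
…
a_6=1:  p_6=1·73+53=126,  q_6=1·11+8=19
a_7=1:  p_7=1·126+73=199,  q_7=1·19+11=30
→ (199, 30).  Check: 199²=39601, 44·30²=39600, difference 1.
(x_2, y_2) = (199·199 + 44·30·30, 199·30 + 30·199) = (79201, 11940)
(x_3, y_3) = (199·79201 + 44·30·11940, 199·11940 + 30·79201) = (31521799, 4752090)
(x_4, y_4) = (199·31521799 + 44·30·4752090, 199·4752090 + 30·31521799) = (12545596801, 1891319880)
(x_5, y_5) = (199·12545596801 + 44·30·1891319880, 199·1891319880 + 30·12545596801) = (4993116004999, 752740560150)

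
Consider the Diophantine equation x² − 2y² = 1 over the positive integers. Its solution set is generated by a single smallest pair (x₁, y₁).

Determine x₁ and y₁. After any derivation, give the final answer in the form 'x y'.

3 2

[1; 2] for √2; ℓ=1 ⇒ convergent index 1
a_0=1:  p_0=1·1+0=1,  q_0=1·0+1=1
a_1=2:  p_1=2·1+1=3,  q_1=2·1+0=2
(x₁, y₁) = (3, 2);  3² − 2·2² = 1 ✓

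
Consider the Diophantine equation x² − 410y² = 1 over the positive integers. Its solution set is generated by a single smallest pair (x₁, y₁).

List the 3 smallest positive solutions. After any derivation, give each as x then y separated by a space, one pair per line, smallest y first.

√410 = [20; 4,40, …], period ℓ=2 (even) → k=1
step 0: (20, 1)  from 20·(1,0) + (0,1)
step 1: (81, 4)  from 4·(20,1) + (1,0)
fundamental: x₁=81, y₁=4  (since 6561 − 410·16 = 1)
k=2:  x_2 = 81·81+410·4·4 = 13121,  y_2 = 81·4+4·81 = 648
k=3:  x_3 = 81·13121+410·4·648 = 2125521,  y_3 = 81·648+4·13121 = 104972

81 4
13121 648
2125521 104972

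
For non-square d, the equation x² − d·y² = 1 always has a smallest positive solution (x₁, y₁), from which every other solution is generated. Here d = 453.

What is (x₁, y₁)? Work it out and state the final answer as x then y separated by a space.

[21; 3,1,1,10,14,10,1,1,3,42] for √453; ℓ=10 ⇒ convergent index 9
i=0: a=21 ⇒ p=21, q=1
i=1: a=3 ⇒ p=64, q=3
…
i=4: a=10 ⇒ p=1575, q=74
…
i=6: a=10 ⇒ p=223565, q=10504
i=7: a=1 ⇒ p=245764, q=11547
i=8: a=1 ⇒ p=469329, q=22051
i=9: a=3 ⇒ p=1653751, q=77700
fundamental: x₁=1653751, y₁=77700  (since 2734892370001 − 453·6037290000 = 1)

1653751 77700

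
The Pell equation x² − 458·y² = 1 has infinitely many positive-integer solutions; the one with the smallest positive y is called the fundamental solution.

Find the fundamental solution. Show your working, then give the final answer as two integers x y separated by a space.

22899 1070

d=458: √d = [21; 2,2,42] (ℓ=3, odd), read p_5/q_5
k=0  a_k=21  p_k/q_k = 21/1
k=1  a_k=2  p_k/q_k = 43/2
…
k=4  a_k=2  p_k/q_k = 9181/429
k=5  a_k=2  p_k/q_k = 22899/1070
(x₁, y₁) = (22899, 1070);  22899² − 458·1070² = 1 ✓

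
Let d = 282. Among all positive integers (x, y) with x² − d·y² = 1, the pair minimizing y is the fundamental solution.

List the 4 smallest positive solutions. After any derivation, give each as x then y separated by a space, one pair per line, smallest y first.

2351 140
11054401 658280
51977791151 3095232420
244399562937601 14553782180560

√282 → a₀=16, period (1,3,1,4,1,3,1,32); ℓ=8 even so k=7
k=0  a_k=16  p_k/q_k = 16/1
…
k=2  a_k=3  p_k/q_k = 67/4
k=3  a_k=1  p_k/q_k = 84/5
k=4  a_k=4  p_k/q_k = 403/24
…
k=6  a_k=3  p_k/q_k = 1864/111
k=7  a_k=1  p_k/q_k = 2351/140
fundamental: x₁=2351, y₁=140  (since 5527201 − 282·19600 = 1)
(x_2, y_2) = (2351·2351 + 282·140·140, 2351·140 + 140·2351) = (11054401, 658280)
(x_3, y_3) = (2351·11054401 + 282·140·658280, 2351·658280 + 140·11054401) = (51977791151, 3095232420)
(x_4, y_4) = (2351·51977791151 + 282·140·3095232420, 2351·3095232420 + 140·51977791151) = (244399562937601, 14553782180560)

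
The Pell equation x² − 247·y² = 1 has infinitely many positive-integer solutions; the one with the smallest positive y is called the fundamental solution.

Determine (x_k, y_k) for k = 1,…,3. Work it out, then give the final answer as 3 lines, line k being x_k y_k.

85292 5427
14549450527 925759368
2481903468612476 157919736025485

√247 = [15; 1,2,1,1,9,1,9,1,1,2,1,30, …], period ℓ=12 (even) → k=11
i=0: a=15 ⇒ p=15, q=1
…
i=2: a=2 ⇒ p=47, q=3
i=3: a=1 ⇒ p=63, q=4
…
i=5: a=9 ⇒ p=1053, q=67
i=6: a=1 ⇒ p=1163, q=74
i=7: a=9 ⇒ p=11520, q=733
i=8: a=1 ⇒ p=12683, q=807
…
i=10: a=2 ⇒ p=61089, q=3887
i=11: a=1 ⇒ p=85292, q=5427
→ (85292, 5427).  Check: 85292²=7274725264, 247·5427²=7274725263, difference 1.
(x_2, y_2) = (85292·85292 + 247·5427·5427, 85292·5427 + 5427·85292) = (14549450527, 925759368)
(x_3, y_3) = (85292·14549450527 + 247·5427·925759368, 85292·925759368 + 5427·14549450527) = (2481903468612476, 157919736025485)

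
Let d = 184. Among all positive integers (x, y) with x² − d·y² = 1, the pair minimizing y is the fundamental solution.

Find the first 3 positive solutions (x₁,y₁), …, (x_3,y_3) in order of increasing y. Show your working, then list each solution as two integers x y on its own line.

d=184: √d = [13; 1,1,3,2,1,2,1,2,3,1,1,26] (ℓ=12, even), read p_11/q_11
step 0: (13, 1)  from 13·(1,0) + (0,1)
step 1: (14, 1)  from 1·(13,1) + (1,0)
…
step 3: (95, 7)  from 3·(27,2) + (14,1)
…
step 10: (13741, 1013)  from 1·(10594,781) + (3147,232)
step 11: (24335, 1794)  from 1·(13741,1013) + (10594,781)
fundamental: x₁=24335, y₁=1794  (since 592192225 − 184·3218436 = 1)
(24335+1794√184)^2 = 1184384449 + 87313980√184
(24335+1794√184)^3 = 57643991108495 + 4249571404806√184

24335 1794
1184384449 87313980
57643991108495 4249571404806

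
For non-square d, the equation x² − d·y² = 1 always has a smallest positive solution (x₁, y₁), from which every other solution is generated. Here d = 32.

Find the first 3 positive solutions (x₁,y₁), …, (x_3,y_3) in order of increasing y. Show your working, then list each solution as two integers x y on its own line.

17 3
577 102
19601 3465

d=32: √d = [5; 1,1,1,10] (ℓ=4, even), read p_3/q_3
a_0=5:  p_0=5·1+0=5,  q_0=5·0+1=1
a_1=1:  p_1=1·5+1=6,  q_1=1·1+0=1
a_2=1:  p_2=1·6+5=11,  q_2=1·1+1=2
a_3=1:  p_3=1·11+6=17,  q_3=1·2+1=3
→ (17, 3).  Check: 17²=289, 32·3²=288, difference 1.
n=2: (17,3)∘(17,3) = (17·17+32·3·3, 17·3+3·17) = (577,102)
n=3: (577,102)∘(17,3) = (17·577+32·3·102, 17·102+3·577) = (19601,3465)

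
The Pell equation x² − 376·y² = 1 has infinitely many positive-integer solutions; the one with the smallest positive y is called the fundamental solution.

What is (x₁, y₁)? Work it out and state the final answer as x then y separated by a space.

d=376: √d = [19; 2,1,1,3,1,…,1,2,38] (ℓ=16, even), read p_15/q_15
step 0: (19, 1)  from 19·(1,0) + (0,1)
step 1: (39, 2)  from 2·(19,1) + (1,0)
…
step 3: (97, 5)  from 1·(58,3) + (39,2)
…
step 7: (2928, 151)  from 2·(1241,64) + (446,23)
step 8: (12953, 668)  from 4·(2928,151) + (1241,64)
…
step 10: (70621, 3642)  from 2·(28834,1487) + (12953,668)
step 11: (99455, 5129)  from 1·(70621,3642) + (28834,1487)
step 12: (368986, 19029)  from 3·(99455,5129) + (70621,3642)
…
step 14: (837427, 43187)  from 1·(468441,24158) + (368986,19029)
step 15: (2143295, 110532)  from 2·(837427,43187) + (468441,24158)
fundamental: x₁=2143295, y₁=110532  (since 4593713457025 − 376·12217323024 = 1)

2143295 110532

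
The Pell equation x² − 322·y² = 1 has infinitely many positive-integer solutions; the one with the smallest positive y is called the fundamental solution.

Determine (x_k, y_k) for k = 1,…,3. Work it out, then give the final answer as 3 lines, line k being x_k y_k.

√322 → a₀=17, period (1,16,1,34); ℓ=4 even so k=3
k=0  a_k=17  p_k/q_k = 17/1
…
k=2  a_k=16  p_k/q_k = 305/17
k=3  a_k=1  p_k/q_k = 323/18
(x₁, y₁) = (323, 18);  323² − 322·18² = 1 ✓
k=2:  x_2 = 323·323+322·18·18 = 208657,  y_2 = 323·18+18·323 = 11628
k=3:  x_3 = 323·208657+322·18·11628 = 134792099,  y_3 = 323·11628+18·208657 = 7511670

323 18
208657 11628
134792099 7511670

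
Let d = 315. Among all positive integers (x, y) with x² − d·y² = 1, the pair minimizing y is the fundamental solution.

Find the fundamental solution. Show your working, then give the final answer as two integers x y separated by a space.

√315 → a₀=17, period (1,2,1,34); ℓ=4 even so k=3
step 0: (17, 1)  from 17·(1,0) + (0,1)
step 1: (18, 1)  from 1·(17,1) + (1,0)
step 2: (53, 3)  from 2·(18,1) + (17,1)
step 3: (71, 4)  from 1·(53,3) + (18,1)
(x₁, y₁) = (71, 4);  71² − 315·4² = 1 ✓

71 4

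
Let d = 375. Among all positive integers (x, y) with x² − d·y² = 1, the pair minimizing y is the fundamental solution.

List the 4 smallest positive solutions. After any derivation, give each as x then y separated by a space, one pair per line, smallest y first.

15124 781
457470751 23623688
13837575261124 714569313843
418558976041008001 21614292581499376

d=375: √d = [19; 2,1,2,1,5,1,2,1,2,38] (ℓ=10, even), read p_9/q_9
k=0  a_k=19  p_k/q_k = 19/1
…
k=2  a_k=1  p_k/q_k = 58/3
…
k=7  a_k=2  p_k/q_k = 4086/211
k=8  a_k=1  p_k/q_k = 5519/285
k=9  a_k=2  p_k/q_k = 15124/781
→ (15124, 781).  Check: 15124²=228735376, 375·781²=228735375, difference 1.
k=2:  x_2 = 15124·15124+375·781·781 = 457470751,  y_2 = 15124·781+781·15124 = 23623688
k=3:  x_3 = 15124·457470751+375·781·23623688 = 13837575261124,  y_3 = 15124·23623688+781·457470751 = 714569313843
k=4:  x_4 = 15124·13837575261124+375·781·714569313843 = 418558976041008001,  y_4 = 15124·714569313843+781·13837575261124 = 21614292581499376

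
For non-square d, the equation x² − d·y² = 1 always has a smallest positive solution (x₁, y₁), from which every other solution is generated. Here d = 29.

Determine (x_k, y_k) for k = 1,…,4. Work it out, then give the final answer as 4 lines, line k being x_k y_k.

9801 1820
192119201 35675640
3765920568201 699313893460
73819574785756801 13707950903927280

√29 → a₀=5, period (2,1,1,2,10); ℓ=5 odd so k=9
k=0  a_k=5  p_k/q_k = 5/1
k=1  a_k=2  p_k/q_k = 11/2
k=2  a_k=1  p_k/q_k = 16/3
k=3  a_k=1  p_k/q_k = 27/5
k=4  a_k=2  p_k/q_k = 70/13
…
k=6  a_k=2  p_k/q_k = 1524/283
k=7  a_k=1  p_k/q_k = 2251/418
k=8  a_k=1  p_k/q_k = 3775/701
k=9  a_k=2  p_k/q_k = 9801/1820
(x₁, y₁) = (9801, 1820);  9801² − 29·1820² = 1 ✓
(9801+1820√29)^2 = 192119201 + 35675640√29
(9801+1820√29)^3 = 3765920568201 + 699313893460√29
(9801+1820√29)^4 = 73819574785756801 + 13707950903927280√29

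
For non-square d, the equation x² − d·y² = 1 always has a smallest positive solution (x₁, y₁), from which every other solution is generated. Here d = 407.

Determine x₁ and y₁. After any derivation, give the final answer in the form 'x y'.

2663 132

[20; 5,1,2,1,5,40] for √407; ℓ=6 ⇒ convergent index 5
k=0  a_k=20  p_k/q_k = 20/1
…
k=2  a_k=1  p_k/q_k = 121/6
…
k=4  a_k=1  p_k/q_k = 464/23
k=5  a_k=5  p_k/q_k = 2663/132
(x₁, y₁) = (2663, 132);  2663² − 407·132² = 1 ✓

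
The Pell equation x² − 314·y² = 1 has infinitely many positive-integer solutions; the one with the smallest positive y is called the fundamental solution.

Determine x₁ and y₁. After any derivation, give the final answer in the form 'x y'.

d=314: √d = [17; 1,2,1,1,2,1,34] (ℓ=7, odd), read p_13/q_13
k=0  a_k=17  p_k/q_k = 17/1
k=1  a_k=1  p_k/q_k = 18/1
k=2  a_k=2  p_k/q_k = 53/3
k=3  a_k=1  p_k/q_k = 71/4
k=4  a_k=1  p_k/q_k = 124/7
k=5  a_k=2  p_k/q_k = 319/18
k=6  a_k=1  p_k/q_k = 443/25
k=7  a_k=34  p_k/q_k = 15381/868
…
k=10  a_k=1  p_k/q_k = 62853/3547
k=11  a_k=1  p_k/q_k = 109882/6201
k=12  a_k=2  p_k/q_k = 282617/15949
k=13  a_k=1  p_k/q_k = 392499/22150
fundamental: x₁=392499, y₁=22150  (since 154055465001 − 314·490622500 = 1)

392499 22150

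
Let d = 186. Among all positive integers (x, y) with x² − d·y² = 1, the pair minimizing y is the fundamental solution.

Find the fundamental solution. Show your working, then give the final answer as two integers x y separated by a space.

[13; 1,1,1,3,4,3,1,1,1,26] for √186; ℓ=10 ⇒ convergent index 9
step 0: (13, 1)  from 13·(1,0) + (0,1)
step 1: (14, 1)  from 1·(13,1) + (1,0)
…
step 3: (41, 3)  from 1·(27,2) + (14,1)
…
step 6: (2073, 152)  from 3·(641,47) + (150,11)
…
step 8: (4787, 351)  from 1·(2714,199) + (2073,152)
step 9: (7501, 550)  from 1·(4787,351) + (2714,199)
fundamental: x₁=7501, y₁=550  (since 56265001 − 186·302500 = 1)

7501 550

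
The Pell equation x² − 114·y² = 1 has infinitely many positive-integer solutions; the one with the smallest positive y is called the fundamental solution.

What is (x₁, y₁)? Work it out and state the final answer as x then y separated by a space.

1025 96

d=114: √d = [10; 1,2,10,2,1,20] (ℓ=6, even), read p_5/q_5
a_0=10:  p_0=10·1+0=10,  q_0=10·0+1=1
a_1=1:  p_1=1·10+1=11,  q_1=1·1+0=1
…
a_3=10:  p_3=10·32+11=331,  q_3=10·3+1=31
a_4=2:  p_4=2·331+32=694,  q_4=2·31+3=65
a_5=1:  p_5=1·694+331=1025,  q_5=1·65+31=96
fundamental: x₁=1025, y₁=96  (since 1050625 − 114·9216 = 1)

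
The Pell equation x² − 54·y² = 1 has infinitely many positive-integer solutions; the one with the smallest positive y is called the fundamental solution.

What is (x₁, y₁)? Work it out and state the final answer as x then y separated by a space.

[7; 2,1,6,1,2,14] for √54; ℓ=6 ⇒ convergent index 5
i=0: a=7 ⇒ p=7, q=1
i=1: a=2 ⇒ p=15, q=2
i=2: a=1 ⇒ p=22, q=3
…
i=4: a=1 ⇒ p=169, q=23
i=5: a=2 ⇒ p=485, q=66
(x₁, y₁) = (485, 66);  485² − 54·66² = 1 ✓

485 66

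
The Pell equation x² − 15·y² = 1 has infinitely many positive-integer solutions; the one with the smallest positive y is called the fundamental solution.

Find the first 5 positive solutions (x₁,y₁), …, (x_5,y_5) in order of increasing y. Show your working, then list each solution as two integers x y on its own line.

[3; 1,6] for √15; ℓ=2 ⇒ convergent index 1
a_0=3:  p_0=3·1+0=3,  q_0=3·0+1=1
a_1=1:  p_1=1·3+1=4,  q_1=1·1+0=1
fundamental: x₁=4, y₁=1  (since 16 − 15·1 = 1)
(x_2, y_2) = (4·4 + 15·1·1, 4·1 + 1·4) = (31, 8)
(x_3, y_3) = (4·31 + 15·1·8, 4·8 + 1·31) = (244, 63)
(x_4, y_4) = (4·244 + 15·1·63, 4·63 + 1·244) = (1921, 496)
(x_5, y_5) = (4·1921 + 15·1·496, 4·496 + 1·1921) = (15124, 3905)

4 1
31 8
244 63
1921 496
15124 3905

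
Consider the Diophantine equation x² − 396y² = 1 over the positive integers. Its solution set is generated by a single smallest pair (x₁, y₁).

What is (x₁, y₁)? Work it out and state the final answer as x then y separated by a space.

199 10

√396 = [19; 1,8,1,38, …], period ℓ=4 (even) → k=3
i=0: a=19 ⇒ p=19, q=1
i=1: a=1 ⇒ p=20, q=1
i=2: a=8 ⇒ p=179, q=9
i=3: a=1 ⇒ p=199, q=10
→ (199, 10).  Check: 199²=39601, 396·10²=39600, difference 1.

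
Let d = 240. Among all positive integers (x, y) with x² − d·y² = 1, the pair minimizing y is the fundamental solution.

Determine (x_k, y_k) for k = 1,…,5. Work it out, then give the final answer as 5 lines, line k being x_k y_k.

√240 → a₀=15, period (2,30); ℓ=2 even so k=1
a_0=15:  p_0=15·1+0=15,  q_0=15·0+1=1
a_1=2:  p_1=2·15+1=31,  q_1=2·1+0=2
→ (31, 2).  Check: 31²=961, 240·2²=960, difference 1.
(x_2, y_2) = (31·31 + 240·2·2, 31·2 + 2·31) = (1921, 124)
(x_3, y_3) = (31·1921 + 240·2·124, 31·124 + 2·1921) = (119071, 7686)
(x_4, y_4) = (31·119071 + 240·2·7686, 31·7686 + 2·119071) = (7380481, 476408)
(x_5, y_5) = (31·7380481 + 240·2·476408, 31·476408 + 2·7380481) = (457470751, 29529610)

31 2
1921 124
119071 7686
7380481 476408
457470751 29529610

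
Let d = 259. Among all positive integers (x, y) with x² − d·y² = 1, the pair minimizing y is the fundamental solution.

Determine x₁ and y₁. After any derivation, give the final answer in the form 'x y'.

847225 52644

d=259: √d = [16; 10,1,2,3,4,3,2,1,10,32] (ℓ=10, even), read p_9/q_9
k=0  a_k=16  p_k/q_k = 16/1
k=1  a_k=10  p_k/q_k = 161/10
k=2  a_k=1  p_k/q_k = 177/11
k=3  a_k=2  p_k/q_k = 515/32
k=4  a_k=3  p_k/q_k = 1722/107
k=5  a_k=4  p_k/q_k = 7403/460
k=6  a_k=3  p_k/q_k = 23931/1487
k=7  a_k=2  p_k/q_k = 55265/3434
k=8  a_k=1  p_k/q_k = 79196/4921
k=9  a_k=10  p_k/q_k = 847225/52644
fundamental: x₁=847225, y₁=52644  (since 717790200625 − 259·2771390736 = 1)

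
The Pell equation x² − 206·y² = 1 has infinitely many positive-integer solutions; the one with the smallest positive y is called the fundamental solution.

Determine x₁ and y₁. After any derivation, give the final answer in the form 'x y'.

[14; 2,1,5,14,5,1,2,28] for √206; ℓ=8 ⇒ convergent index 7
a_0=14:  p_0=14·1+0=14,  q_0=14·0+1=1
a_1=2:  p_1=2·14+1=29,  q_1=2·1+0=2
…
a_6=1:  p_6=1·17539+3459=20998,  q_6=1·1222+241=1463
a_7=2:  p_7=2·20998+17539=59535,  q_7=2·1463+1222=4148
→ (59535, 4148).  Check: 59535²=3544416225, 206·4148²=3544416224, difference 1.

59535 4148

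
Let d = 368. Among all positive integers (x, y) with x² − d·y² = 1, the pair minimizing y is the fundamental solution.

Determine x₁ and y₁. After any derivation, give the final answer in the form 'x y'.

1151 60

√368 = [19; 5,2,5,38, …], period ℓ=4 (even) → k=3
k=0  a_k=19  p_k/q_k = 19/1
k=1  a_k=5  p_k/q_k = 96/5
k=2  a_k=2  p_k/q_k = 211/11
k=3  a_k=5  p_k/q_k = 1151/60
→ (1151, 60).  Check: 1151²=1324801, 368·60²=1324800, difference 1.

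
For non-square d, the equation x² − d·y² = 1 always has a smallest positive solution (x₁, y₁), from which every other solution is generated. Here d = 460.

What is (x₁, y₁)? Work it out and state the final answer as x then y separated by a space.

2535751 118230

√460 = [21; 2,4,3,1,2,10,2,1,3,4,2,42, …], period ℓ=12 (even) → k=11
step 0: (21, 1)  from 21·(1,0) + (0,1)
…
step 2: (193, 9)  from 4·(43,2) + (21,1)
step 3: (622, 29)  from 3·(193,9) + (43,2)
step 4: (815, 38)  from 1·(622,29) + (193,9)
…
step 7: (48922, 2281)  from 2·(23335,1088) + (2252,105)
step 8: (72257, 3369)  from 1·(48922,2281) + (23335,1088)
step 9: (265693, 12388)  from 3·(72257,3369) + (48922,2281)
step 10: (1135029, 52921)  from 4·(265693,12388) + (72257,3369)
step 11: (2535751, 118230)  from 2·(1135029,52921) + (265693,12388)
→ (2535751, 118230).  Check: 2535751²=6430033134001, 460·118230²=6430033134000, difference 1.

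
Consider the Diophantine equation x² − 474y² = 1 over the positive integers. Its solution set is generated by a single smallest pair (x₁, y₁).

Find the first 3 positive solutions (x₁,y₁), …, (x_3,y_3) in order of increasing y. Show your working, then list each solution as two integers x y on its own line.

193549 8890
74922430801 3441301220
29002323118011949 1332120819650670

√474 → a₀=21, period (1,3,2,1,1,…,3,1,42); ℓ=14 even so k=13
step 0: (21, 1)  from 21·(1,0) + (0,1)
…
step 3: (196, 9)  from 2·(87,4) + (22,1)
step 4: (283, 13)  from 1·(196,9) + (87,4)
step 5: (479, 22)  from 1·(283,13) + (196,9)
step 6: (762, 35)  from 1·(479,22) + (283,13)
step 7: (5051, 232)  from 6·(762,35) + (479,22)
step 8: (5813, 267)  from 1·(5051,232) + (762,35)
step 9: (10864, 499)  from 1·(5813,267) + (5051,232)
step 10: (16677, 766)  from 1·(10864,499) + (5813,267)
step 11: (44218, 2031)  from 2·(16677,766) + (10864,499)
step 12: (149331, 6859)  from 3·(44218,2031) + (16677,766)
step 13: (193549, 8890)  from 1·(149331,6859) + (44218,2031)
→ (193549, 8890).  Check: 193549²=37461215401, 474·8890²=37461215400, difference 1.
(x_2, y_2) = (193549·193549 + 474·8890·8890, 193549·8890 + 8890·193549) = (74922430801, 3441301220)
(x_3, y_3) = (193549·74922430801 + 474·8890·3441301220, 193549·3441301220 + 8890·74922430801) = (29002323118011949, 1332120819650670)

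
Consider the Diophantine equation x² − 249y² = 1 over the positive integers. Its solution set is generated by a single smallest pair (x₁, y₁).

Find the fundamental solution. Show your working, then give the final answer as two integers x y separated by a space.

√249 = [15; 1,3,1,1,5,…,3,1,30, …], period ℓ=16 (even) → k=15
k=0  a_k=15  p_k/q_k = 15/1
…
k=2  a_k=3  p_k/q_k = 63/4
…
k=5  a_k=5  p_k/q_k = 789/50
k=6  a_k=1  p_k/q_k = 931/59
…
k=9  a_k=3  p_k/q_k = 113835/7214
…
k=12  a_k=1  p_k/q_k = 1017351/64472
k=13  a_k=1  p_k/q_k = 1884116/119401
k=14  a_k=3  p_k/q_k = 6669699/422675
k=15  a_k=1  p_k/q_k = 8553815/542076
→ (8553815, 542076).  Check: 8553815²=73167751054225, 249·542076²=73167751054224, difference 1.

8553815 542076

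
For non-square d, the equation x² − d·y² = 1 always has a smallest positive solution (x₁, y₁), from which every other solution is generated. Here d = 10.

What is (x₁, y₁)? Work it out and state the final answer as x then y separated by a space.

d=10: √d = [3; 6] (ℓ=1, odd), read p_1/q_1
k=0  a_k=3  p_k/q_k = 3/1
k=1  a_k=6  p_k/q_k = 19/6
→ (19, 6).  Check: 19²=361, 10·6²=360, difference 1.

19 6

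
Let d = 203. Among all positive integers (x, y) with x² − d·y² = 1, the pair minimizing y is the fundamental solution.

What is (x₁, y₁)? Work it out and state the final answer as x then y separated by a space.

d=203: √d = [14; 4,28] (ℓ=2, even), read p_1/q_1
step 0: (14, 1)  from 14·(1,0) + (0,1)
step 1: (57, 4)  from 4·(14,1) + (1,0)
(x₁, y₁) = (57, 4);  57² − 203·4² = 1 ✓

57 4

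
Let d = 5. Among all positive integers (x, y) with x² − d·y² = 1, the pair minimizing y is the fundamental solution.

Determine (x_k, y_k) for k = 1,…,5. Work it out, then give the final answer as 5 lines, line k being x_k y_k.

d=5: √d = [2; 4] (ℓ=1, odd), read p_1/q_1
a_0=2:  p_0=2·1+0=2,  q_0=2·0+1=1
a_1=4:  p_1=4·2+1=9,  q_1=4·1+0=4
(x₁, y₁) = (9, 4);  9² − 5·4² = 1 ✓
(x_2, y_2) = (9·9 + 5·4·4, 9·4 + 4·9) = (161, 72)
(x_3, y_3) = (9·161 + 5·4·72, 9·72 + 4·161) = (2889, 1292)
(x_4, y_4) = (9·2889 + 5·4·1292, 9·1292 + 4·2889) = (51841, 23184)
(x_5, y_5) = (9·51841 + 5·4·23184, 9·23184 + 4·51841) = (930249, 416020)

9 4
161 72
2889 1292
51841 23184
930249 416020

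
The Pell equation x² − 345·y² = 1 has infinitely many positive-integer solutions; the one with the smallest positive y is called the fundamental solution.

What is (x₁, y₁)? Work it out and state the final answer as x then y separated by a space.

[18; 1,1,2,1,6,1,2,1,1,36] for √345; ℓ=10 ⇒ convergent index 9
k=0  a_k=18  p_k/q_k = 18/1
…
k=3  a_k=2  p_k/q_k = 93/5
k=4  a_k=1  p_k/q_k = 130/7
k=5  a_k=6  p_k/q_k = 873/47
k=6  a_k=1  p_k/q_k = 1003/54
…
k=8  a_k=1  p_k/q_k = 3882/209
k=9  a_k=1  p_k/q_k = 6761/364
→ (6761, 364).  Check: 6761²=45711121, 345·364²=45711120, difference 1.

6761 364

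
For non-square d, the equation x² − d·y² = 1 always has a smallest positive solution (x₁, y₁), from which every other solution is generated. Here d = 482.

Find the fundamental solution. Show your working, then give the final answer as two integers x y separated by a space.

483 22

√482 = [21; 1,20,1,42, …], period ℓ=4 (even) → k=3
i=0: a=21 ⇒ p=21, q=1
i=1: a=1 ⇒ p=22, q=1
i=2: a=20 ⇒ p=461, q=21
i=3: a=1 ⇒ p=483, q=22
fundamental: x₁=483, y₁=22  (since 233289 − 482·484 = 1)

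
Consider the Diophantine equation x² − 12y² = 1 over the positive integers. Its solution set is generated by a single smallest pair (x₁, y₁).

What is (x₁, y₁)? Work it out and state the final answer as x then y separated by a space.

√12 = [3; 2,6, …], period ℓ=2 (even) → k=1
k=0  a_k=3  p_k/q_k = 3/1
k=1  a_k=2  p_k/q_k = 7/2
→ (7, 2).  Check: 7²=49, 12·2²=48, difference 1.

7 2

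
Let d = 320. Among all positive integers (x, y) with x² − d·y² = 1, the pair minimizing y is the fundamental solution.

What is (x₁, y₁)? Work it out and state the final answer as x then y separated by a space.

√320 → a₀=17, period (1,7,1,34); ℓ=4 even so k=3
a_0=17:  p_0=17·1+0=17,  q_0=17·0+1=1
…
a_2=7:  p_2=7·18+17=143,  q_2=7·1+1=8
a_3=1:  p_3=1·143+18=161,  q_3=1·8+1=9
→ (161, 9).  Check: 161²=25921, 320·9²=25920, difference 1.

161 9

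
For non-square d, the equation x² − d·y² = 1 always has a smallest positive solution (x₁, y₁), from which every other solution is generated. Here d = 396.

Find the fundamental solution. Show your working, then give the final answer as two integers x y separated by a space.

√396 → a₀=19, period (1,8,1,38); ℓ=4 even so k=3
step 0: (19, 1)  from 19·(1,0) + (0,1)
…
step 2: (179, 9)  from 8·(20,1) + (19,1)
step 3: (199, 10)  from 1·(179,9) + (20,1)
(x₁, y₁) = (199, 10);  199² − 396·10² = 1 ✓

199 10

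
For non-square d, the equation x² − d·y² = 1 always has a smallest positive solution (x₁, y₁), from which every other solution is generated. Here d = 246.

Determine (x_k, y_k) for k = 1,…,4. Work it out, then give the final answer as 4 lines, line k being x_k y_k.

√246 → a₀=15, period (1,2,5,1,14,1,5,2,1,30); ℓ=10 even so k=9
i=0: a=15 ⇒ p=15, q=1
i=1: a=1 ⇒ p=16, q=1
…
i=4: a=1 ⇒ p=298, q=19
…
i=8: a=2 ⇒ p=60777, q=3875
i=9: a=1 ⇒ p=88805, q=5662
→ (88805, 5662).  Check: 88805²=7886328025, 246·5662²=7886328024, difference 1.
k=2:  x_2 = 88805·88805+246·5662·5662 = 15772656049,  y_2 = 88805·5662+5662·88805 = 1005627820
k=3:  x_3 = 88805·15772656049+246·5662·1005627820 = 2801381440774085,  y_3 = 88805·1005627820+5662·15772656049 = 178609557104538
k=4:  x_4 = 88805·2801381440774085+246·5662·178609557104538 = 497553357680112580801,  y_4 = 88805·178609557104538+5662·2801381440774085 = 31722843436331366360

88805 5662
15772656049 1005627820
2801381440774085 178609557104538
497553357680112580801 31722843436331366360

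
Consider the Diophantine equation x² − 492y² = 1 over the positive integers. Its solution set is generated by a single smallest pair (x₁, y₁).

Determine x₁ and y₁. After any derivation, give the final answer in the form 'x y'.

29767 1342

[22; 5,1,1,10,1,1,5,44] for √492; ℓ=8 ⇒ convergent index 7
k=0  a_k=22  p_k/q_k = 22/1
…
k=2  a_k=1  p_k/q_k = 133/6
…
k=4  a_k=10  p_k/q_k = 2573/116
…
k=6  a_k=1  p_k/q_k = 5390/243
k=7  a_k=5  p_k/q_k = 29767/1342
→ (29767, 1342).  Check: 29767²=886074289, 492·1342²=886074288, difference 1.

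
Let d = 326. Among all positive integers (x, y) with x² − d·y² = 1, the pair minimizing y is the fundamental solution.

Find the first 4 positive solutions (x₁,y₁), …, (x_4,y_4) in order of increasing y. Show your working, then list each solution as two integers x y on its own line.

√326 → a₀=18, period (18,36); ℓ=2 even so k=1
step 0: (18, 1)  from 18·(1,0) + (0,1)
step 1: (325, 18)  from 18·(18,1) + (1,0)
(x₁, y₁) = (325, 18);  325² − 326·18² = 1 ✓
(325+18√326)^2 = 211249 + 11700√326
(325+18√326)^3 = 137311525 + 7604982√326
(325+18√326)^4 = 89252280001 + 4943226600√326

325 18
211249 11700
137311525 7604982
89252280001 4943226600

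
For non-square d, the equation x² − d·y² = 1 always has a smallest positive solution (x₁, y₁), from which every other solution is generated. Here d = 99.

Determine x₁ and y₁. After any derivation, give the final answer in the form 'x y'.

√99 → a₀=9, period (1,18); ℓ=2 even so k=1
k=0  a_k=9  p_k/q_k = 9/1
k=1  a_k=1  p_k/q_k = 10/1
(x₁, y₁) = (10, 1);  10² − 99·1² = 1 ✓

10 1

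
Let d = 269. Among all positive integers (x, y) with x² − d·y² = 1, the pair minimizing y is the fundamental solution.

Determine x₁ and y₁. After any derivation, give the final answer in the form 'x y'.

13449 820

[16; 2,2,32] for √269; ℓ=3 ⇒ convergent index 5
step 0: (16, 1)  from 16·(1,0) + (0,1)
…
step 2: (82, 5)  from 2·(33,2) + (16,1)
…
step 4: (5396, 329)  from 2·(2657,162) + (82,5)
step 5: (13449, 820)  from 2·(5396,329) + (2657,162)
(x₁, y₁) = (13449, 820);  13449² − 269·820² = 1 ✓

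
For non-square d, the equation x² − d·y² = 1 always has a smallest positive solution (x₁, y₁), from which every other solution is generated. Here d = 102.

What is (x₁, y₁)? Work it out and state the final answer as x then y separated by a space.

101 10

[10; 10,20] for √102; ℓ=2 ⇒ convergent index 1
i=0: a=10 ⇒ p=10, q=1
i=1: a=10 ⇒ p=101, q=10
(x₁, y₁) = (101, 10);  101² − 102·10² = 1 ✓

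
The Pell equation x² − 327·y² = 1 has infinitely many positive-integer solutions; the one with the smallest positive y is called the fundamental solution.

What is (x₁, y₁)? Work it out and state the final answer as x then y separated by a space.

217 12

d=327: √d = [18; 12,36] (ℓ=2, even), read p_1/q_1
i=0: a=18 ⇒ p=18, q=1
i=1: a=12 ⇒ p=217, q=12
→ (217, 12).  Check: 217²=47089, 327·12²=47088, difference 1.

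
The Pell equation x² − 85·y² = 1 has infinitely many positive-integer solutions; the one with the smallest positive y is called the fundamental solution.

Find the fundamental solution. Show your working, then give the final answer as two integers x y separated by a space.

285769 30996

√85 → a₀=9, period (4,1,1,4,18); ℓ=5 odd so k=9
a_0=9:  p_0=9·1+0=9,  q_0=9·0+1=1
…
a_5=18:  p_5=18·378+83=6887,  q_5=18·41+9=747
…
a_8=1:  p_8=1·34813+27926=62739,  q_8=1·3776+3029=6805
a_9=4:  p_9=4·62739+34813=285769,  q_9=4·6805+3776=30996
→ (285769, 30996).  Check: 285769²=81663921361, 85·30996²=81663921360, difference 1.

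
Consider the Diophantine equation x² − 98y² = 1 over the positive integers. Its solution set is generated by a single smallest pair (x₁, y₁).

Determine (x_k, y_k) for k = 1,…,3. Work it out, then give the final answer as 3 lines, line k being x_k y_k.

99 10
19601 1980
3880899 392030

[9; 1,8,1,18] for √98; ℓ=4 ⇒ convergent index 3
a_0=9:  p_0=9·1+0=9,  q_0=9·0+1=1
…
a_2=8:  p_2=8·10+9=89,  q_2=8·1+1=9
a_3=1:  p_3=1·89+10=99,  q_3=1·9+1=10
fundamental: x₁=99, y₁=10  (since 9801 − 98·100 = 1)
(x_2, y_2) = (99·99 + 98·10·10, 99·10 + 10·99) = (19601, 1980)
(x_3, y_3) = (99·19601 + 98·10·1980, 99·1980 + 10·19601) = (3880899, 392030)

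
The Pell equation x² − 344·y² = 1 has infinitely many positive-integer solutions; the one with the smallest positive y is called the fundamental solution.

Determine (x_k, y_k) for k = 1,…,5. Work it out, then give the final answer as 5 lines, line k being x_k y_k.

√344 = [18; 1,1,4,1,3,1,4,1,1,36, …], period ℓ=10 (even) → k=9
step 0: (18, 1)  from 18·(1,0) + (0,1)
…
step 6: (983, 53)  from 1·(779,42) + (204,11)
…
step 8: (5694, 307)  from 1·(4711,254) + (983,53)
step 9: (10405, 561)  from 1·(5694,307) + (4711,254)
→ (10405, 561).  Check: 10405²=108264025, 344·561²=108264024, difference 1.
(10405+561√344)^2 = 216528049 + 11674410√344
(10405+561√344)^3 = 4505948689285 + 242944471539√344
(10405+561√344)^4 = 93768792007492801 + 5055674441052180√344
(10405+561√344)^5 = 1951328557169976499525 + 105208584875351394261√344

10405 561
216528049 11674410
4505948689285 242944471539
93768792007492801 5055674441052180
1951328557169976499525 105208584875351394261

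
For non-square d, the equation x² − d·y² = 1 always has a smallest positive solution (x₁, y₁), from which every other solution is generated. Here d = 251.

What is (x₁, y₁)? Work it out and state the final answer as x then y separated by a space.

3674890 231957

[15; 1,5,2,1,2,…,5,1,30] for √251; ℓ=14 ⇒ convergent index 13
i=0: a=15 ⇒ p=15, q=1
i=1: a=1 ⇒ p=16, q=1
i=2: a=5 ⇒ p=95, q=6
i=3: a=2 ⇒ p=206, q=13
…
i=6: a=2 ⇒ p=1917, q=121
i=7: a=15 ⇒ p=29563, q=1866
i=8: a=2 ⇒ p=61043, q=3853
i=9: a=2 ⇒ p=151649, q=9572
i=10: a=1 ⇒ p=212692, q=13425
i=11: a=2 ⇒ p=577033, q=36422
i=12: a=5 ⇒ p=3097857, q=195535
i=13: a=1 ⇒ p=3674890, q=231957
→ (3674890, 231957).  Check: 3674890²=13504816512100, 251·231957²=13504816512099, difference 1.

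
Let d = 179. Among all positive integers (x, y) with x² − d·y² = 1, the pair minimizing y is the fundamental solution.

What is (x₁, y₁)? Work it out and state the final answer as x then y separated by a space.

4190210 313191

√179 → a₀=13, period (2,1,1,1,3,…,1,2,26); ℓ=14 even so k=13
a_0=13:  p_0=13·1+0=13,  q_0=13·0+1=1
a_1=2:  p_1=2·13+1=27,  q_1=2·1+0=2
a_2=1:  p_2=1·27+13=40,  q_2=1·2+1=3
a_3=1:  p_3=1·40+27=67,  q_3=1·3+2=5
a_4=1:  p_4=1·67+40=107,  q_4=1·5+3=8
a_5=3:  p_5=3·107+67=388,  q_5=3·8+5=29
a_6=5:  p_6=5·388+107=2047,  q_6=5·29+8=153
a_7=13:  p_7=13·2047+388=26999,  q_7=13·153+29=2018
a_8=5:  p_8=5·26999+2047=137042,  q_8=5·2018+153=10243
a_9=3:  p_9=3·137042+26999=438125,  q_9=3·10243+2018=32747
a_10=1:  p_10=1·438125+137042=575167,  q_10=1·32747+10243=42990
a_11=1:  p_11=1·575167+438125=1013292,  q_11=1·42990+32747=75737
a_12=1:  p_12=1·1013292+575167=1588459,  q_12=1·75737+42990=118727
a_13=2:  p_13=2·1588459+1013292=4190210,  q_13=2·118727+75737=313191
→ (4190210, 313191).  Check: 4190210²=17557859844100, 179·313191²=17557859844099, difference 1.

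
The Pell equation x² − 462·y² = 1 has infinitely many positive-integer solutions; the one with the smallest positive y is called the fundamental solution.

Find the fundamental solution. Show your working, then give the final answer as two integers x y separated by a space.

43 2

√462 = [21; 2,42, …], period ℓ=2 (even) → k=1
a_0=21:  p_0=21·1+0=21,  q_0=21·0+1=1
a_1=2:  p_1=2·21+1=43,  q_1=2·1+0=2
(x₁, y₁) = (43, 2);  43² − 462·2² = 1 ✓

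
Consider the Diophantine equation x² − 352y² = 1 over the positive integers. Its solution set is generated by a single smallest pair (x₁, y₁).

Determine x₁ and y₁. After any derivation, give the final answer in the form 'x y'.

√352 = [18; 1,3,5,9,5,3,1,36, …], period ℓ=8 (even) → k=7
step 0: (18, 1)  from 18·(1,0) + (0,1)
step 1: (19, 1)  from 1·(18,1) + (1,0)
…
step 3: (394, 21)  from 5·(75,4) + (19,1)
…
step 5: (18499, 986)  from 5·(3621,193) + (394,21)
step 6: (59118, 3151)  from 3·(18499,986) + (3621,193)
step 7: (77617, 4137)  from 1·(59118,3151) + (18499,986)
→ (77617, 4137).  Check: 77617²=6024398689, 352·4137²=6024398688, difference 1.

77617 4137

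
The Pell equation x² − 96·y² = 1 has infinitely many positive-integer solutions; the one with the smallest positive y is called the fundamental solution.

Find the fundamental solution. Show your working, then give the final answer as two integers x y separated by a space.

49 5

√96 = [9; 1,3,1,18, …], period ℓ=4 (even) → k=3
i=0: a=9 ⇒ p=9, q=1
i=1: a=1 ⇒ p=10, q=1
i=2: a=3 ⇒ p=39, q=4
i=3: a=1 ⇒ p=49, q=5
fundamental: x₁=49, y₁=5  (since 2401 − 96·25 = 1)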